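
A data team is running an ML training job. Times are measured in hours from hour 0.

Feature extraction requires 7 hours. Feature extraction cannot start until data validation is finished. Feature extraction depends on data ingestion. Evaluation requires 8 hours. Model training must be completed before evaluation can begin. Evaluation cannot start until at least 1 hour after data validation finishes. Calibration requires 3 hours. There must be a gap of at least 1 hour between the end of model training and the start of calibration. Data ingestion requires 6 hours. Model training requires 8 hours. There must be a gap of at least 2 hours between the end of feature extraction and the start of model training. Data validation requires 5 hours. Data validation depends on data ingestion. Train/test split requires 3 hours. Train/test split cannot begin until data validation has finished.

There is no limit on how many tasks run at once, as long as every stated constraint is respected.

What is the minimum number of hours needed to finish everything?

Data ingestion has no prerequisites, so it starts at hour 0 and finishes at hour 6.
Data validation cannot begin until data ingestion (finishes hour 6). It runs from hour 6 to 6 + 5 = hour 11.
Train/test split cannot begin until data validation (finishes hour 11). It runs from hour 11 to 11 + 3 = hour 14.
For feature extraction: data validation (finishes hour 11); data ingestion (finishes hour 6). Taking the maximum gives a start of hour 11, and it finishes at 11 + 7 = hour 18.
After feature extraction (finishes hour 18, plus 2-hour gap → hour 20), model training can start at hour 20 and finishes at hour 28.
Calibration cannot begin until model training (finishes hour 28, plus 1-hour gap → hour 29). It runs from hour 29 to 29 + 3 = hour 32.
For evaluation: model training (finishes hour 28); data validation (finishes hour 11, plus 1-hour gap → hour 12). Taking the maximum gives a start of hour 28, and it finishes at 28 + 8 = hour 36.
All tasks are finished once the last one completes. Finish times: Data ingestion at 6, Data validation at 11, Feature extraction at 18, Train/test split at 14, Model training at 28, Evaluation at 36, Calibration at 32. The latest is hour 36.

36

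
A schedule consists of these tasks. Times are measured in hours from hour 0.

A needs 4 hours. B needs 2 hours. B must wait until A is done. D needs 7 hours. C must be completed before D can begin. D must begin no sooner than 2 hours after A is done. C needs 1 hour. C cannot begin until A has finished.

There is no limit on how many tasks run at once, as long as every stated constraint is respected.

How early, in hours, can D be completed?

13

A has no prerequisites, so it starts at hour 0 and finishes at hour 4.
C waits on A (finishes hour 4), so it starts at hour 4 and finishes at 4 + 1 = hour 5.
D cannot start until C (finishes hour 5); A (finishes hour 4, plus 2-hour gap → hour 6). The controlling bound is hour 6, so D finishes at 6 + 7 = hour 13.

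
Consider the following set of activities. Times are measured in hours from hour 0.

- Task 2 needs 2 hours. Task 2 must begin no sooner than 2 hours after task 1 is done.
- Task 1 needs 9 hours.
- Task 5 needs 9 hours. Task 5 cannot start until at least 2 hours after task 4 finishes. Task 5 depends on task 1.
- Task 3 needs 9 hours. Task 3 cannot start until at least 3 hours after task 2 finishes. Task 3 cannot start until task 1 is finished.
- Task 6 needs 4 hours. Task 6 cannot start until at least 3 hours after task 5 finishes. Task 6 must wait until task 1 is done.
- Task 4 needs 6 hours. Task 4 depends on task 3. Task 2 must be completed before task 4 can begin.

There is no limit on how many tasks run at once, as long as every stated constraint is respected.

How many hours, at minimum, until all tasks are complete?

Task 1 can start immediately at hour 0; it finishes at hour 9.
Task 2 cannot begin until task 1 (finishes hour 9, plus 2-hour gap → hour 11). It runs from hour 11 to 11 + 2 = hour 13.
For task 3: task 2 (finishes hour 13, plus 3-hour gap → hour 16); task 1 (finishes hour 9). Taking the maximum gives a start of hour 16, and it finishes at 16 + 9 = hour 25.
Task 4 has to wait for task 3 (finishes hour 25); task 2 (finishes hour 13). The latest of these is hour 25, so task 4 runs hour 25 to 25 + 6 = hour 31.
Task 5 needs all of task 4 (finishes hour 31, plus 2-hour gap → hour 33); task 1 (finishes hour 9). That puts its earliest start at hour 33; it finishes at 33 + 9 = hour 42.
Task 6 needs all of task 5 (finishes hour 42, plus 3-hour gap → hour 45); task 1 (finishes hour 9). That puts its earliest start at hour 45; it finishes at 45 + 4 = hour 49.
All tasks are finished once the last one completes. Finish times: Task 1 at 9, Task 2 at 13, Task 3 at 25, Task 4 at 31, Task 5 at 42, Task 6 at 49. The latest is hour 49.

49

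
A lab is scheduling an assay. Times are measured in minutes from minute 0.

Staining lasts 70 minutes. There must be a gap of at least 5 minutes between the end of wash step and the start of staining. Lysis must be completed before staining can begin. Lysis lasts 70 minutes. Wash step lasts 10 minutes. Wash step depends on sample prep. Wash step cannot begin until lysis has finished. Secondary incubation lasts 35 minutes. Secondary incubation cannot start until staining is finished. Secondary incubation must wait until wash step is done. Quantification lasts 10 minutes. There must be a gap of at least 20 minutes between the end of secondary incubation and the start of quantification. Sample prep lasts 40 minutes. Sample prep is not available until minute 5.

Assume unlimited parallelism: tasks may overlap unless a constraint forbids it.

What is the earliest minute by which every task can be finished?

220

Lysis has no prerequisites, so it starts at minute 0 and finishes at minute 70.
After its own release at minute 5, sample prep can start at minute 5 and finishes at minute 45.
For wash step: sample prep (finishes minute 45); lysis (finishes minute 70). Taking the maximum gives a start of minute 70, and it finishes at 70 + 10 = minute 80.
Staining has to wait for wash step (finishes minute 80, plus 5-minute gap → minute 85); lysis (finishes minute 70). The latest of these is minute 85, so staining runs minute 85 to 85 + 70 = minute 155.
For secondary incubation: staining (finishes minute 155); wash step (finishes minute 80). Taking the maximum gives a start of minute 155, and it finishes at 155 + 35 = minute 190.
After secondary incubation (finishes minute 190, plus 20-minute gap → minute 210), quantification can start at minute 210 and finishes at minute 220.
All tasks are finished once the last one completes. Finish times: Sample prep at 45, Lysis at 70, Wash step at 80, Staining at 155, Secondary incubation at 190, Quantification at 220. The latest is minute 220.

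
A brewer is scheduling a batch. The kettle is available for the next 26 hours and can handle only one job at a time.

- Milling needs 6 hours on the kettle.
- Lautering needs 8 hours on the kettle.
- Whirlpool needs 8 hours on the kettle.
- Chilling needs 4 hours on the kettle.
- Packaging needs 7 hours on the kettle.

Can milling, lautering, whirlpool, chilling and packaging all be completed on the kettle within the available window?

Running back to back, the jobs need 6 + 8 + 8 + 4 + 7 = 33 hours on the kettle.
Since 33 > 26, they cannot all fit.

No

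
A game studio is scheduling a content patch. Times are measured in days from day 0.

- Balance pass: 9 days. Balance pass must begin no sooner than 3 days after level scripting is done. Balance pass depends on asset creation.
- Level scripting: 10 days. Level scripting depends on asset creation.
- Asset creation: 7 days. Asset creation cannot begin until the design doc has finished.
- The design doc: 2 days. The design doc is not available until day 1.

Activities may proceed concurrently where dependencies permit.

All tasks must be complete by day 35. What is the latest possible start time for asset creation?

Balance pass has no dependents, so it just needs to finish by day 35. Starting by 35 − 9 = day 26 achieves that.
Since balance pass (must start by day 26, minus 3-day gap → day 23) depends on it, level scripting must finish by day 23. Backing off its 10-day duration gives a latest start of day 13.
Asset creation must finish in time for level scripting (must start by day 13); balance pass (must start by day 26). The tightest is day 13, so asset creation must start by 13 − 7 = day 6.

6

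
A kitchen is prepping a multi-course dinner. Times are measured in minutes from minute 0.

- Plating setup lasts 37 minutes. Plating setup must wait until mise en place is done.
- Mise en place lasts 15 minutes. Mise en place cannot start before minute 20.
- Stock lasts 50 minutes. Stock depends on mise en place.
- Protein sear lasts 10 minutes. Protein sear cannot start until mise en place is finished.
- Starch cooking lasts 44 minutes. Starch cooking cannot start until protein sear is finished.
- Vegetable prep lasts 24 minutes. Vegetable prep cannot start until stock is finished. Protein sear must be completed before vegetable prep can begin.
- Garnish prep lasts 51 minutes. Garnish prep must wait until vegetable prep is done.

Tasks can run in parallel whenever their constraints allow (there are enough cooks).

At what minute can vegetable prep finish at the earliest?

Mise en place waits on its own release at minute 20, so it starts at minute 20 and finishes at 20 + 15 = minute 35.
After mise en place (finishes minute 35), protein sear can start at minute 35 and finishes at minute 45.
After mise en place (finishes minute 35), stock can start at minute 35 and finishes at minute 85.
Vegetable prep needs all of stock (finishes minute 85); protein sear (finishes minute 45). That puts its earliest start at minute 85; it finishes at 85 + 24 = minute 109.

109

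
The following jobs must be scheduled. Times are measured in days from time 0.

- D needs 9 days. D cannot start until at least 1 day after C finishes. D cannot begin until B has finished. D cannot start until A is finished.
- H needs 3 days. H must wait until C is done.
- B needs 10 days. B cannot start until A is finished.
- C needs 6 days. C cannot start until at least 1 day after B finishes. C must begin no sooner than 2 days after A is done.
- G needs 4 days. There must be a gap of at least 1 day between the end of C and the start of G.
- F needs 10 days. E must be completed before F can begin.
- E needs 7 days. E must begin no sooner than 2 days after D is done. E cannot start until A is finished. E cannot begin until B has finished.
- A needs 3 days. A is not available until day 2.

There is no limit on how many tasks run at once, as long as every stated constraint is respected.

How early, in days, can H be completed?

A waits on its own release at day 2, so it starts at day 2 and finishes at 2 + 3 = day 5.
B waits on A (finishes day 5), so it starts at day 5 and finishes at 5 + 10 = day 15.
For C: B (finishes day 15, plus 1-day gap → day 16); A (finishes day 5, plus 2-day gap → day 7). Taking the maximum gives a start of day 16, and it finishes at 16 + 6 = day 22.
After C (finishes day 22), H can start at day 22 and finishes at day 25.

25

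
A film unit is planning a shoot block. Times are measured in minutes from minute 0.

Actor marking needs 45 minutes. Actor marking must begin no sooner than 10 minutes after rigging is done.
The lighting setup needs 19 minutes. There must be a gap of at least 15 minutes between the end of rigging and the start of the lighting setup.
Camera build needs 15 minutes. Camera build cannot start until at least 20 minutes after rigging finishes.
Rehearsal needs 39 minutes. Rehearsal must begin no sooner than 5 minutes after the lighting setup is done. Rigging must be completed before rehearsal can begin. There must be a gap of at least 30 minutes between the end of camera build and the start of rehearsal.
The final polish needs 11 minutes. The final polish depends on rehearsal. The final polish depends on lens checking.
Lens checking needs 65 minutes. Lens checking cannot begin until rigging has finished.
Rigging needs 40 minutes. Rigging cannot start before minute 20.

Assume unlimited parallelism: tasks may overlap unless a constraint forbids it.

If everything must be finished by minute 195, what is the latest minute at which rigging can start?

40

The final polish has no dependents, so it just needs to finish by minute 195. Starting by 195 − 11 = minute 184 achieves that.
Rehearsal feeds into the final polish (must start by minute 184); so rehearsal must finish by minute 184 and therefore start by minute 145.
The lighting setup feeds into rehearsal (must start by minute 145, minus 5-minute gap → minute 140); so the lighting setup must finish by minute 140 and therefore start by minute 121.
Camera build feeds into rehearsal (must start by minute 145, minus 30-minute gap → minute 115); so camera build must finish by minute 115 and therefore start by minute 100.
Since the final polish (must start by minute 184) depends on it, lens checking must finish by minute 184. Backing off its 65-minute duration gives a latest start of minute 119.
Actor marking has no dependents, so it just needs to finish by minute 195. Starting by 195 − 45 = minute 150 achieves that.
For rigging: the lighting setup (must start by minute 121, minus 15-minute gap → minute 106); camera build (must start by minute 100, minus 20-minute gap → minute 80); lens checking (must start by minute 119); actor marking (must start by minute 150, minus 10-minute gap → minute 140); rehearsal (must start by minute 145). The most restrictive is minute 80; with a 40-minute duration, rigging must start by minute 40.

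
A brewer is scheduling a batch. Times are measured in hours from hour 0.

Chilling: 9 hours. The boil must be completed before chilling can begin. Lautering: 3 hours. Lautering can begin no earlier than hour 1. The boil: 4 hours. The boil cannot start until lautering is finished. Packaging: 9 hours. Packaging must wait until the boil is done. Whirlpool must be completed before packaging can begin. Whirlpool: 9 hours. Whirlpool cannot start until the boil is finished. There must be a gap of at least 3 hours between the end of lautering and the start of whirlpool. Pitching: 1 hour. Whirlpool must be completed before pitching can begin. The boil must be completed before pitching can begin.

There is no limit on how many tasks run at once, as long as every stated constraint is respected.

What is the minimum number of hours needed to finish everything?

26

Lautering waits on its own release at hour 1, so it starts at hour 1 and finishes at 1 + 3 = hour 4.
The boil cannot begin until lautering (finishes hour 4). It runs from hour 4 to 4 + 4 = hour 8.
Chilling waits on the boil (finishes hour 8), so it starts at hour 8 and finishes at 8 + 9 = hour 17.
Whirlpool has to wait for the boil (finishes hour 8); lautering (finishes hour 4, plus 3-hour gap → hour 7). The latest of these is hour 8, so whirlpool runs hour 8 to 8 + 9 = hour 17.
For packaging: the boil (finishes hour 8); whirlpool (finishes hour 17). Taking the maximum gives a start of hour 17, and it finishes at 17 + 9 = hour 26.
Pitching has to wait for whirlpool (finishes hour 17); the boil (finishes hour 8). The latest of these is hour 17, so pitching runs hour 17 to 17 + 1 = hour 18.
All tasks are finished once the last one completes. Finish times: Lautering at 4, The boil at 8, Whirlpool at 17, Chilling at 17, Pitching at 18, Packaging at 26. The latest is hour 26.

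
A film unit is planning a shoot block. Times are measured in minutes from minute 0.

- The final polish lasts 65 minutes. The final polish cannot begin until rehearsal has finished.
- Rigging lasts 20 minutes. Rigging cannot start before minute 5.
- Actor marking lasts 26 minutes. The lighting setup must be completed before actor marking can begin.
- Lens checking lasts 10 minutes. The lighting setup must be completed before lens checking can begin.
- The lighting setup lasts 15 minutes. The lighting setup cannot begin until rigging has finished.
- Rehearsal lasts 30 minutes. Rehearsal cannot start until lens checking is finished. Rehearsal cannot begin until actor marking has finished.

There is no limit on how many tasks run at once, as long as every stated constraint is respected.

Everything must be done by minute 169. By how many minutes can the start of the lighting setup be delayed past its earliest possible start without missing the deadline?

Rigging waits on its own release at minute 5, so it starts at minute 5 and finishes at 5 + 20 = minute 25.
After rigging (finishes minute 25), the lighting setup can start at minute 25 and finishes at minute 40.

Working backward from the deadline:
The final polish has no dependents, so it just needs to finish by minute 169. Starting by 169 − 65 = minute 104 achieves that.
Rehearsal feeds into the final polish (must start by minute 104); so rehearsal must finish by minute 104 and therefore start by minute 74.
Lens checking must finish before rehearsal (must start by minute 74). With a 10-minute duration, lens checking must start by 74 − 10 = minute 64.
Actor marking must finish before rehearsal (must start by minute 74). With a 26-minute duration, actor marking must start by 74 − 26 = minute 48.
The lighting setup has several dependents: lens checking (must start by minute 64); actor marking (must start by minute 48). The earliest of those limits is minute 48, so the lighting setup must start by 48 − 15 = minute 33.
So the lighting setup can start as early as minute 25 and as late as minute 33, giving 33 − 25 = 8 minutes of slack.

8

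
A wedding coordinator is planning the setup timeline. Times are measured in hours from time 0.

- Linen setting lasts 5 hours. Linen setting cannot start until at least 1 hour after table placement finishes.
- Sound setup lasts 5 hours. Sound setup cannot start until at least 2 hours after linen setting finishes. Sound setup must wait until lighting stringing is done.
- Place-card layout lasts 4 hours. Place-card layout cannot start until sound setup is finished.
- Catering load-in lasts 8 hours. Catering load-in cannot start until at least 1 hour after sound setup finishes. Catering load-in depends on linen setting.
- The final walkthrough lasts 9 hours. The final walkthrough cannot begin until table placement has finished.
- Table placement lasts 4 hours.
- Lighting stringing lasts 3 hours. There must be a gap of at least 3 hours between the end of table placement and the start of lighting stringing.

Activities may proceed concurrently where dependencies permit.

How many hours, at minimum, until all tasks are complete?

Table placement has no prerequisites, so it starts at hour 0 and finishes at hour 4.
The final walkthrough cannot begin until table placement (finishes hour 4). It runs from hour 4 to 4 + 9 = hour 13.
Lighting stringing cannot begin until table placement (finishes hour 4, plus 3-hour gap → hour 7). It runs from hour 7 to 7 + 3 = hour 10.
Linen setting waits on table placement (finishes hour 4, plus 1-hour gap → hour 5), so it starts at hour 5 and finishes at 5 + 5 = hour 10.
For sound setup: linen setting (finishes hour 10, plus 2-hour gap → hour 12); lighting stringing (finishes hour 10). Taking the maximum gives a start of hour 12, and it finishes at 12 + 5 = hour 17.
After sound setup (finishes hour 17), place-card layout can start at hour 17 and finishes at hour 21.
Catering load-in has to wait for sound setup (finishes hour 17, plus 1-hour gap → hour 18); linen setting (finishes hour 10). The latest of these is hour 18, so catering load-in runs hour 18 to 18 + 8 = hour 26.
All tasks are finished once the last one completes. Finish times: Table placement at 4, Linen setting at 10, Lighting stringing at 10, Sound setup at 17, Catering load-in at 26, Place-card layout at 21, The final walkthrough at 13. The latest is hour 26.

26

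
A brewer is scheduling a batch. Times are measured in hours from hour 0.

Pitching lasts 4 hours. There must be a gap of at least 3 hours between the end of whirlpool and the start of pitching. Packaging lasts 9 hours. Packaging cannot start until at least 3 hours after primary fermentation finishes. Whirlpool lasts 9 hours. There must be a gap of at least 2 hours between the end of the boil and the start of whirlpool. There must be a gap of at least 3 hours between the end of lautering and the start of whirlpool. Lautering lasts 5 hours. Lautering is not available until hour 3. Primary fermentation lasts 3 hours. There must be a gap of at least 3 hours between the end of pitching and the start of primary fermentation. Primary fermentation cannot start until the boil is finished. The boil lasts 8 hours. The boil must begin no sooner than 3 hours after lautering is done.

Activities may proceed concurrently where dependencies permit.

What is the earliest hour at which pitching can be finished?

Lautering cannot begin until its own release at hour 3. It runs from hour 3 to 3 + 5 = hour 8.
After lautering (finishes hour 8, plus 3-hour gap → hour 11), the boil can start at hour 11 and finishes at hour 19.
For whirlpool: the boil (finishes hour 19, plus 2-hour gap → hour 21); lautering (finishes hour 8, plus 3-hour gap → hour 11). Taking the maximum gives a start of hour 21, and it finishes at 21 + 9 = hour 30.
Pitching waits on whirlpool (finishes hour 30, plus 3-hour gap → hour 33), so it starts at hour 33 and finishes at 33 + 4 = hour 37.

37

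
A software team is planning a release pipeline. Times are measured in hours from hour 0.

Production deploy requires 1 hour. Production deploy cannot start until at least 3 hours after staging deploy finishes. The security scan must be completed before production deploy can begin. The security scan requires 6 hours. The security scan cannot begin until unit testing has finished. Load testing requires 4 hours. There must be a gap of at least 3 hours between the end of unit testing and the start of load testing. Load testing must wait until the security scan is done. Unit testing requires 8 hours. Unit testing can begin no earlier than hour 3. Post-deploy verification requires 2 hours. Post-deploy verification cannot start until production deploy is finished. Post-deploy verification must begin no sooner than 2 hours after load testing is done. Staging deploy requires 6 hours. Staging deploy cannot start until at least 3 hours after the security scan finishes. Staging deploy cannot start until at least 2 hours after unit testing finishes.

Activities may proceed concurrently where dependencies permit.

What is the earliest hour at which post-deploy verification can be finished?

32

After its own release at hour 3, unit testing can start at hour 3 and finishes at hour 11.
The security scan waits on unit testing (finishes hour 11), so it starts at hour 11 and finishes at 11 + 6 = hour 17.
Load testing cannot start until unit testing (finishes hour 11, plus 3-hour gap → hour 14); the security scan (finishes hour 17). The controlling bound is hour 17, so load testing finishes at 17 + 4 = hour 21.
Staging deploy cannot start until the security scan (finishes hour 17, plus 3-hour gap → hour 20); unit testing (finishes hour 11, plus 2-hour gap → hour 13). The controlling bound is hour 20, so staging deploy finishes at 20 + 6 = hour 26.
Production deploy needs all of staging deploy (finishes hour 26, plus 3-hour gap → hour 29); the security scan (finishes hour 17). That puts its earliest start at hour 29; it finishes at 29 + 1 = hour 30.
Post-deploy verification needs all of production deploy (finishes hour 30); load testing (finishes hour 21, plus 2-hour gap → hour 23). That puts its earliest start at hour 30; it finishes at 30 + 2 = hour 32.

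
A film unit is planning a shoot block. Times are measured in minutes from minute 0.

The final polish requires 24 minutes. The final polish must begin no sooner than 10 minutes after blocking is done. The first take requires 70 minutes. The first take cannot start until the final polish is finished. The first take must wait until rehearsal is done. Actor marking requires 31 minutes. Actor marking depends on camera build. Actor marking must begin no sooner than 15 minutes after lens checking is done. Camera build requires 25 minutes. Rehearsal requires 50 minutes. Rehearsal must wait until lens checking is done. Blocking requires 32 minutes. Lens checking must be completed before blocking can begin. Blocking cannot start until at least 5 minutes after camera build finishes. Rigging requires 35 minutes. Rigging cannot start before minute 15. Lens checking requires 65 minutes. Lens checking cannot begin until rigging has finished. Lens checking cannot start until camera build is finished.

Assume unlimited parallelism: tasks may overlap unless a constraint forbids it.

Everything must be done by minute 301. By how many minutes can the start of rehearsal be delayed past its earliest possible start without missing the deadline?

66

Nothing blocks camera build, so it runs from minute 0 to minute 25.
Rigging waits on its own release at minute 15, so it starts at minute 15 and finishes at 15 + 35 = minute 50.
For lens checking: rigging (finishes minute 50); camera build (finishes minute 25). Taking the maximum gives a start of minute 50, and it finishes at 50 + 65 = minute 115.
After lens checking (finishes minute 115), rehearsal can start at minute 115 and finishes at minute 165.

Working backward from the deadline:
To finish by minute 301, the first take (duration 70) must start no later than minute 231.
Since the first take (must start by minute 231) depends on it, rehearsal must finish by minute 231. Backing off its 50-minute duration gives a latest start of minute 181.
So rehearsal can start as early as minute 115 and as late as minute 181, giving 181 − 115 = 66 minutes of slack.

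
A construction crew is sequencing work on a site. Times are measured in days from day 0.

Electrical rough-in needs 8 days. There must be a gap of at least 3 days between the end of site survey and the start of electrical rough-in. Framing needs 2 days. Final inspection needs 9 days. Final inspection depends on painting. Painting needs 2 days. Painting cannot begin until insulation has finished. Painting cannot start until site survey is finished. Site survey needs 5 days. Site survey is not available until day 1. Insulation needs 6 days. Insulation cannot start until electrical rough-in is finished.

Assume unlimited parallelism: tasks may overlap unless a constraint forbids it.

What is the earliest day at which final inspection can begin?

After its own release at day 1, site survey can start at day 1 and finishes at day 6.
Electrical rough-in cannot begin until site survey (finishes day 6, plus 3-day gap → day 9). It runs from day 9 to 9 + 8 = day 17.
Insulation waits on electrical rough-in (finishes day 17), so it starts at day 17 and finishes at 17 + 6 = day 23.
Painting cannot start until insulation (finishes day 23); site survey (finishes day 6). The controlling bound is day 23, so painting finishes at 23 + 2 = day 25.
Final inspection waits on painting (finishes day 25), so the earliest it can start is day 25.

25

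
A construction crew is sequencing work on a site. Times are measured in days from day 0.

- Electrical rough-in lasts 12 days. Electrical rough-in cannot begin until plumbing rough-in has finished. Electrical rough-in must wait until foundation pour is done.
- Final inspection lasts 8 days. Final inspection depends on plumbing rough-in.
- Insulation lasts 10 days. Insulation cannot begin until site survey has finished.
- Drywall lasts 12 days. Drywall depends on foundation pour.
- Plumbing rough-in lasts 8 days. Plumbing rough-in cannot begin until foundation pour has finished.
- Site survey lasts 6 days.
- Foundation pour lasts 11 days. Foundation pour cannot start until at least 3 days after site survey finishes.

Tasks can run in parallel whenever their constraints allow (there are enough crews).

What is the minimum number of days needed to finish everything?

Site survey can start immediately at day 0; it finishes at day 6.
Insulation waits on site survey (finishes day 6), so it starts at day 6 and finishes at 6 + 10 = day 16.
After site survey (finishes day 6, plus 3-day gap → day 9), foundation pour can start at day 9 and finishes at day 20.
Drywall cannot begin until foundation pour (finishes day 20). It runs from day 20 to 20 + 12 = day 32.
Plumbing rough-in waits on foundation pour (finishes day 20), so it starts at day 20 and finishes at 20 + 8 = day 28.
Final inspection cannot begin until plumbing rough-in (finishes day 28). It runs from day 28 to 28 + 8 = day 36.
Electrical rough-in has to wait for plumbing rough-in (finishes day 28); foundation pour (finishes day 20). The latest of these is day 28, so electrical rough-in runs day 28 to 28 + 12 = day 40.
All tasks are finished once the last one completes. Finish times: Site survey at 6, Foundation pour at 20, Plumbing rough-in at 28, Electrical rough-in at 40, Insulation at 16, Drywall at 32, Final inspection at 36. The latest is day 40.

40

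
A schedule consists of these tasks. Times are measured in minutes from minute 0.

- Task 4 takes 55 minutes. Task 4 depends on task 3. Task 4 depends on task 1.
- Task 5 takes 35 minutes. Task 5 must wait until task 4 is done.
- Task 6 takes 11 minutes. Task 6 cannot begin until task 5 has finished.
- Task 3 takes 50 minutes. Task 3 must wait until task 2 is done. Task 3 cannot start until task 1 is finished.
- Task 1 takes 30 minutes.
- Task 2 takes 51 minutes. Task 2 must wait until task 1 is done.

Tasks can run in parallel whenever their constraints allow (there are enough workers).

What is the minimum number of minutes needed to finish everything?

232

Task 1 has no prerequisites, so it starts at minute 0 and finishes at minute 30.
Task 2 cannot begin until task 1 (finishes minute 30). It runs from minute 30 to 30 + 51 = minute 81.
Task 3 needs all of task 2 (finishes minute 81); task 1 (finishes minute 30). That puts its earliest start at minute 81; it finishes at 81 + 50 = minute 131.
Task 4 has to wait for task 3 (finishes minute 131); task 1 (finishes minute 30). The latest of these is minute 131, so task 4 runs minute 131 to 131 + 55 = minute 186.
After task 4 (finishes minute 186), task 5 can start at minute 186 and finishes at minute 221.
Task 6 cannot begin until task 5 (finishes minute 221). It runs from minute 221 to 221 + 11 = minute 232.
All tasks are finished once the last one completes. Finish times: Task 1 at 30, Task 2 at 81, Task 3 at 131, Task 4 at 186, Task 5 at 221, Task 6 at 232. The latest is minute 232.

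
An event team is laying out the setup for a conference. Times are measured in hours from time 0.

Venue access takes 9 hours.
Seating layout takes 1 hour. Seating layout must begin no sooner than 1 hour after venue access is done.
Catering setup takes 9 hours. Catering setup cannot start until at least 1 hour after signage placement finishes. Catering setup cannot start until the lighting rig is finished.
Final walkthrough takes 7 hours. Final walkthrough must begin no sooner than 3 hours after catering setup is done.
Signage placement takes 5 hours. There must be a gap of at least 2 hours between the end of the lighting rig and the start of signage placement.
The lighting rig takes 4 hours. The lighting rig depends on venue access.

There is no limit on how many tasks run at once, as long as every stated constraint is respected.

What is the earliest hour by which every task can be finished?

40

Venue access can start immediately at hour 0; it finishes at hour 9.
Seating layout waits on venue access (finishes hour 9, plus 1-hour gap → hour 10), so it starts at hour 10 and finishes at 10 + 1 = hour 11.
The lighting rig waits on venue access (finishes hour 9), so it starts at hour 9 and finishes at 9 + 4 = hour 13.
After the lighting rig (finishes hour 13, plus 2-hour gap → hour 15), signage placement can start at hour 15 and finishes at hour 20.
Catering setup needs all of signage placement (finishes hour 20, plus 1-hour gap → hour 21); the lighting rig (finishes hour 13). That puts its earliest start at hour 21; it finishes at 21 + 9 = hour 30.
Final walkthrough waits on catering setup (finishes hour 30, plus 3-hour gap → hour 33), so it starts at hour 33 and finishes at 33 + 7 = hour 40.
All tasks are finished once the last one completes. Finish times: Venue access at 9, The lighting rig at 13, Seating layout at 11, Signage placement at 20, Catering setup at 30, Final walkthrough at 40. The latest is hour 40.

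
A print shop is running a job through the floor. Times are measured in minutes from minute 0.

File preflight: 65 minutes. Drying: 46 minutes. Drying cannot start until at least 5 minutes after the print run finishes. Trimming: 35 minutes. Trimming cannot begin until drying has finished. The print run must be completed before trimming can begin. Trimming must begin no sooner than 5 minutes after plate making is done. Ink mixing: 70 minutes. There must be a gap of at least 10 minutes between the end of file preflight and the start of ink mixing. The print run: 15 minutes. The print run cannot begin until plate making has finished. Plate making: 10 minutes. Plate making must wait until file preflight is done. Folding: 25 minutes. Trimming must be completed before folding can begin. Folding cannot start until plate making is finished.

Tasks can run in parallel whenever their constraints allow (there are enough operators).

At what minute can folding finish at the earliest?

201

File preflight can start immediately at minute 0; it finishes at minute 65.
Plate making waits on file preflight (finishes minute 65), so it starts at minute 65 and finishes at 65 + 10 = minute 75.
After plate making (finishes minute 75), the print run can start at minute 75 and finishes at minute 90.
Drying cannot begin until the print run (finishes minute 90, plus 5-minute gap → minute 95). It runs from minute 95 to 95 + 46 = minute 141.
Trimming cannot start until drying (finishes minute 141); the print run (finishes minute 90); plate making (finishes minute 75, plus 5-minute gap → minute 80). The controlling bound is minute 141, so trimming finishes at 141 + 35 = minute 176.
Folding has to wait for trimming (finishes minute 176); plate making (finishes minute 75). The latest of these is minute 176, so folding runs minute 176 to 176 + 25 = minute 201.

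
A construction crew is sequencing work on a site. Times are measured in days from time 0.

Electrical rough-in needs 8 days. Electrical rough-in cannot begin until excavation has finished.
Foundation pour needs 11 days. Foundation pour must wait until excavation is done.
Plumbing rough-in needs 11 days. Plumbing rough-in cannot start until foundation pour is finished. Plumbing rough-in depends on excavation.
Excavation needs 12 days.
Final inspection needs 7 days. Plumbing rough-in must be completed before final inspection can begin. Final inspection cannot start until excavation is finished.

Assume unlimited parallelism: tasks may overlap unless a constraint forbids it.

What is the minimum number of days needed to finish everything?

Excavation has no prerequisites, so it starts at day 0 and finishes at day 12.
After excavation (finishes day 12), electrical rough-in can start at day 12 and finishes at day 20.
Foundation pour cannot begin until excavation (finishes day 12). It runs from day 12 to 12 + 11 = day 23.
Plumbing rough-in cannot start until foundation pour (finishes day 23); excavation (finishes day 12). The controlling bound is day 23, so plumbing rough-in finishes at 23 + 11 = day 34.
For final inspection: plumbing rough-in (finishes day 34); excavation (finishes day 12). Taking the maximum gives a start of day 34, and it finishes at 34 + 7 = day 41.
All tasks are finished once the last one completes. Finish times: Excavation at 12, Foundation pour at 23, Plumbing rough-in at 34, Electrical rough-in at 20, Final inspection at 41. The latest is day 41.

41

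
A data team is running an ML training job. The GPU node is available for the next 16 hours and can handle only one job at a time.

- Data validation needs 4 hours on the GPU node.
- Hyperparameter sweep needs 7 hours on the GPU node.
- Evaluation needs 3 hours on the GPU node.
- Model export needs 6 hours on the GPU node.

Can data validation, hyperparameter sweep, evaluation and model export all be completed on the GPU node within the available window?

No

Running back to back, the jobs need 4 + 7 + 3 + 6 = 20 hours on the GPU node.
Since 20 > 16, they cannot all fit.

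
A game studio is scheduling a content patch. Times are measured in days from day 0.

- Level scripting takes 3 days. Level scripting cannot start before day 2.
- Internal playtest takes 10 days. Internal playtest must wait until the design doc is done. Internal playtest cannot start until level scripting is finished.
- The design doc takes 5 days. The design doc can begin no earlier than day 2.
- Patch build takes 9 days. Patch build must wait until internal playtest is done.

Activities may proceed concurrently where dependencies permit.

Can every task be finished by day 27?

Yes

Level scripting cannot begin until its own release at day 2. It runs from day 2 to 2 + 3 = day 5.
After its own release at day 2, the design doc can start at day 2 and finishes at day 7.
For internal playtest: the design doc (finishes day 7); level scripting (finishes day 5). Taking the maximum gives a start of day 7, and it finishes at 7 + 10 = day 17.
Patch build cannot begin until internal playtest (finishes day 17). It runs from day 17 to 17 + 9 = day 26.
Every task is finished by day 26, which is no later than the deadline of 27, so the schedule is feasible.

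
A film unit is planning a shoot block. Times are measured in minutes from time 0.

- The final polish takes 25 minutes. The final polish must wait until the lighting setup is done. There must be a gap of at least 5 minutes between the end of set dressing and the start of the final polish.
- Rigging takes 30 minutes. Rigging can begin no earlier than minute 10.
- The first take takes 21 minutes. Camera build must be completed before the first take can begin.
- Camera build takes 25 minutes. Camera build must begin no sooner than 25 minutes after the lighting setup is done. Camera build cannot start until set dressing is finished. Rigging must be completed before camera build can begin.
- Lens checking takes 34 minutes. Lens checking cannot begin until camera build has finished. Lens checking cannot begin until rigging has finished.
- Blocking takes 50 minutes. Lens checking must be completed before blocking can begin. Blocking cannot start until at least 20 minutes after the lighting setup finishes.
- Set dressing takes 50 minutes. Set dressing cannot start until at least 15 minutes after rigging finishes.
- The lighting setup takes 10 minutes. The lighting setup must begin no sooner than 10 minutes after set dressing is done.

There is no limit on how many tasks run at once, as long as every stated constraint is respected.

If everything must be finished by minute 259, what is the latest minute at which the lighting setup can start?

Blocking must finish by minute 259; it takes 50 minutes, so it must start by 259 − 50 = minute 209.
Lens checking must finish before blocking (must start by minute 209). With a 34-minute duration, lens checking must start by 209 − 34 = minute 175.
The first take has no dependents, so it just needs to finish by minute 259. Starting by 259 − 21 = minute 238 achieves that.
Camera build feeds lens checking (must start by minute 175); the first take (must start by minute 238). Taking the minimum, camera build must finish by minute 175 and start by 175 − 25 = minute 150.
Nothing follows the final polish; the deadline of minute 259 is its only limit. It must start by 259 − 25 = minute 234.
The lighting setup has several dependents: camera build (must start by minute 150, minus 25-minute gap → minute 125); blocking (must start by minute 209, minus 20-minute gap → minute 189); the final polish (must start by minute 234). The earliest of those limits is minute 125, so the lighting setup must start by 125 − 10 = minute 115.

115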